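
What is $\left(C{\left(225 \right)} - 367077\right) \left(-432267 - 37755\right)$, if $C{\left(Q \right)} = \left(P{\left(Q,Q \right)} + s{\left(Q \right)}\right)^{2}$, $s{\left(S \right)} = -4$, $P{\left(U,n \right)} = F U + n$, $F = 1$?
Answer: $79039369542$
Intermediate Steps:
$P{\left(U,n \right)} = U + n$ ($P{\left(U,n \right)} = 1 U + n = U + n$)
$C{\left(Q \right)} = \left(-4 + 2 Q\right)^{2}$ ($C{\left(Q \right)} = \left(\left(Q + Q\right) - 4\right)^{2} = \left(2 Q - 4\right)^{2} = \left(-4 + 2 Q\right)^{2}$)
$\left(C{\left(225 \right)} - 367077\right) \left(-432267 - 37755\right) = \left(4 \left(-2 + 225\right)^{2} - 367077\right) \left(-432267 - 37755\right) = \left(4 \cdot 223^{2} - 367077\right) \left(-470022\right) = \left(4 \cdot 49729 - 367077\right) \left(-470022\right) = \left(198916 - 367077\right) \left(-470022\right) = \left(-168161\right) \left(-470022\right) = 79039369542$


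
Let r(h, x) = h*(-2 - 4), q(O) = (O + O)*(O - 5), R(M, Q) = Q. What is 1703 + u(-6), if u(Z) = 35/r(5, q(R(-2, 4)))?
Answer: 10211/6 ≈ 1701.8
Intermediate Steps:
q(O) = 2*O*(-5 + O) (q(O) = (2*O)*(-5 + O) = 2*O*(-5 + O))
r(h, x) = -6*h (r(h, x) = h*(-6) = -6*h)
u(Z) = -7/6 (u(Z) = 35/((-6*5)) = 35/(-30) = 35*(-1/30) = -7/6)
1703 + u(-6) = 1703 - 7/6 = 10211/6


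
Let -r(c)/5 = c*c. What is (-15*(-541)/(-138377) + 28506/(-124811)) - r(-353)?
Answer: 566346717615452/908998513 ≈ 6.2305e+5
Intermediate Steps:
r(c) = -5*c² (r(c) = -5*c*c = -5*c²)
(-15*(-541)/(-138377) + 28506/(-124811)) - r(-353) = (-15*(-541)/(-138377) + 28506/(-124811)) - (-5)*(-353)² = (8115*(-1/138377) + 28506*(-1/124811)) - (-5)*124609 = (-8115/138377 - 28506/124811) - 1*(-623045) = -260916633/908998513 + 623045 = 566346717615452/908998513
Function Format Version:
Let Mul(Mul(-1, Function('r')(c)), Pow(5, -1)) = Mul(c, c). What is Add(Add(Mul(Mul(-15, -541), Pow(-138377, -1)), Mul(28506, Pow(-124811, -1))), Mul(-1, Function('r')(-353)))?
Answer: Rational(566346717615452, 908998513) ≈ 6.2305e+5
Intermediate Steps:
Function('r')(c) = Mul(-5, Pow(c, 2)) (Function('r')(c) = Mul(-5, Mul(c, c)) = Mul(-5, Pow(c, 2)))
Add(Add(Mul(Mul(-15, -541), Pow(-138377, -1)), Mul(28506, Pow(-124811, -1))), Mul(-1, Function('r')(-353))) = Add(Add(Mul(Mul(-15, -541), Pow(-138377, -1)), Mul(28506, Pow(-124811, -1))), Mul(-1, Mul(-5, Pow(-353, 2)))) = Add(Add(Mul(8115, Rational(-1, 138377)), Mul(28506, Rational(-1, 124811))), Mul(-1, Mul(-5, 124609))) = Add(Add(Rational(-8115, 138377), Rational(-28506, 124811)), Mul(-1, -623045)) = Add(Rational(-260916633, 908998513), 623045) = Rational(566346717615452, 908998513)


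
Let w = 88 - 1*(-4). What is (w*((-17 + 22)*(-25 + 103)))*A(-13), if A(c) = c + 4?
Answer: -322920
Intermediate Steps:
w = 92 (w = 88 + 4 = 92)
A(c) = 4 + c
(w*((-17 + 22)*(-25 + 103)))*A(-13) = (92*((-17 + 22)*(-25 + 103)))*(4 - 13) = (92*(5*78))*(-9) = (92*390)*(-9) = 35880*(-9) = -322920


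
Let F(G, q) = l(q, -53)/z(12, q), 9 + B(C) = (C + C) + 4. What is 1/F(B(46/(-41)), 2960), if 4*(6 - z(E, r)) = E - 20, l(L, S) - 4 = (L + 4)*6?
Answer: 2/4447 ≈ 0.00044974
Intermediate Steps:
B(C) = -5 + 2*C (B(C) = -9 + ((C + C) + 4) = -9 + (2*C + 4) = -9 + (4 + 2*C) = -5 + 2*C)
l(L, S) = 28 + 6*L (l(L, S) = 4 + (L + 4)*6 = 4 + (4 + L)*6 = 4 + (24 + 6*L) = 28 + 6*L)
z(E, r) = 11 - E/4 (z(E, r) = 6 - (E - 20)/4 = 6 - (-20 + E)/4 = 6 + (5 - E/4) = 11 - E/4)
F(G, q) = 7/2 + 3*q/4 (F(G, q) = (28 + 6*q)/(11 - ¼*12) = (28 + 6*q)/(11 - 3) = (28 + 6*q)/8 = (28 + 6*q)*(⅛) = 7/2 + 3*q/4)
1/F(B(46/(-41)), 2960) = 1/(7/2 + (¾)*2960) = 1/(7/2 + 2220) = 1/(4447/2) = 2/4447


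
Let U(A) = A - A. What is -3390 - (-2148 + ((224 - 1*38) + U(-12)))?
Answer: -1428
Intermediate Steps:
U(A) = 0
-3390 - (-2148 + ((224 - 1*38) + U(-12))) = -3390 - (-2148 + ((224 - 1*38) + 0)) = -3390 - (-2148 + ((224 - 38) + 0)) = -3390 - (-2148 + (186 + 0)) = -3390 - (-2148 + 186) = -3390 - 1*(-1962) = -3390 + 1962 = -1428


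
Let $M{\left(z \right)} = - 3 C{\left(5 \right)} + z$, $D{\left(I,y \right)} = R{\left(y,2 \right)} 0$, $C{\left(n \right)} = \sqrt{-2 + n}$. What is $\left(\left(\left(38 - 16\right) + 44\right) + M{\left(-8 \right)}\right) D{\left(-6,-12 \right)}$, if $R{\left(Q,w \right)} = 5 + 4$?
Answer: $0$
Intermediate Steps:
$R{\left(Q,w \right)} = 9$
$D{\left(I,y \right)} = 0$ ($D{\left(I,y \right)} = 9 \cdot 0 = 0$)
$M{\left(z \right)} = z - 3 \sqrt{3}$ ($M{\left(z \right)} = - 3 \sqrt{-2 + 5} + z = - 3 \sqrt{3} + z = z - 3 \sqrt{3}$)
$\left(\left(\left(38 - 16\right) + 44\right) + M{\left(-8 \right)}\right) D{\left(-6,-12 \right)} = \left(\left(\left(38 - 16\right) + 44\right) - \left(8 + 3 \sqrt{3}\right)\right) 0 = \left(\left(22 + 44\right) - \left(8 + 3 \sqrt{3}\right)\right) 0 = \left(66 - \left(8 + 3 \sqrt{3}\right)\right) 0 = \left(58 - 3 \sqrt{3}\right) 0 = 0$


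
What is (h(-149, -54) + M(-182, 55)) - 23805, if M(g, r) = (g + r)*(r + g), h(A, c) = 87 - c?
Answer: -7535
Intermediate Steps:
M(g, r) = (g + r)² (M(g, r) = (g + r)*(g + r) = (g + r)²)
(h(-149, -54) + M(-182, 55)) - 23805 = ((87 - 1*(-54)) + (-182 + 55)²) - 23805 = ((87 + 54) + (-127)²) - 23805 = (141 + 16129) - 23805 = 16270 - 23805 = -7535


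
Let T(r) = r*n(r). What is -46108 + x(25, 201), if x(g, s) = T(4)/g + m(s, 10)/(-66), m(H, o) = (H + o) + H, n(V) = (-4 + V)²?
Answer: -1521770/33 ≈ -46114.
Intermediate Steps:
m(H, o) = o + 2*H
T(r) = r*(-4 + r)²
x(g, s) = -5/33 - s/33 (x(g, s) = (4*(-4 + 4)²)/g + (10 + 2*s)/(-66) = (4*0²)/g + (10 + 2*s)*(-1/66) = (4*0)/g + (-5/33 - s/33) = 0/g + (-5/33 - s/33) = 0 + (-5/33 - s/33) = -5/33 - s/33)
-46108 + x(25, 201) = -46108 + (-5/33 - 1/33*201) = -46108 + (-5/33 - 67/11) = -46108 - 206/33 = -1521770/33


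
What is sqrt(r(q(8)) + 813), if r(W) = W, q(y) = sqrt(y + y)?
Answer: sqrt(817) ≈ 28.583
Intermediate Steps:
q(y) = sqrt(2)*sqrt(y) (q(y) = sqrt(2*y) = sqrt(2)*sqrt(y))
sqrt(r(q(8)) + 813) = sqrt(sqrt(2)*sqrt(8) + 813) = sqrt(sqrt(2)*(2*sqrt(2)) + 813) = sqrt(4 + 813) = sqrt(817)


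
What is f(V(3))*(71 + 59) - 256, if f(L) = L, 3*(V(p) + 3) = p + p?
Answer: -386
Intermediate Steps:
V(p) = -3 + 2*p/3 (V(p) = -3 + (p + p)/3 = -3 + (2*p)/3 = -3 + 2*p/3)
f(V(3))*(71 + 59) - 256 = (-3 + (2/3)*3)*(71 + 59) - 256 = (-3 + 2)*130 - 256 = -1*130 - 256 = -130 - 256 = -386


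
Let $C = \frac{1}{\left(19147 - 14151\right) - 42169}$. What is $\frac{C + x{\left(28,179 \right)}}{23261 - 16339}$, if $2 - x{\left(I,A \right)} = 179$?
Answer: $- \frac{3289811}{128655753} \approx -0.025571$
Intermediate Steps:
$x{\left(I,A \right)} = -177$ ($x{\left(I,A \right)} = 2 - 179 = -177$)
$C = - \frac{1}{37173}$ ($C = \frac{1}{4996 - 42169} = \frac{1}{-37173} = - \frac{1}{37173} \approx -2.6901 \cdot 10^{-5}$)
$\frac{C + x{\left(28,179 \right)}}{23261 - 16339} = \frac{- \frac{1}{37173} - 177}{23261 - 16339} = - \frac{6579622}{37173 \cdot 6922} = \left(- \frac{6579622}{37173}\right) \frac{1}{6922} = - \frac{3289811}{128655753}$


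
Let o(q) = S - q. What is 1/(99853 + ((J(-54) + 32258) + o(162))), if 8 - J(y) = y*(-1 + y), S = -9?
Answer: 1/128978 ≈ 7.7533e-6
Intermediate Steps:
J(y) = 8 - y*(-1 + y)
o(q) = -9 - q
1/(99853 + ((J(-54) + 32258) + o(162))) = 1/(99853 + (((8 - 54 - 1*(-54)²) + 32258) + (-9 - 1*162))) = 1/(99853 + (((8 - 54 - 1*2916) + 32258) + (-9 - 162))) = 1/(99853 + (((8 - 54 - 2916) + 32258) - 171)) = 1/(99853 + ((-2962 + 32258) - 171)) = 1/(99853 + (29296 - 171)) = 1/(99853 + 29125) = 1/128978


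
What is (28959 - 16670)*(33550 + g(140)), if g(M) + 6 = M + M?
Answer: 415663136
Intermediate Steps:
g(M) = -6 + 2*M (g(M) = -6 + (M + M) = -6 + 2*M)
(28959 - 16670)*(33550 + g(140)) = (28959 - 16670)*(33550 + (-6 + 2*140)) = 12289*(33550 + (-6 + 280)) = 12289*(33550 + 274) = 12289*33824 = 415663136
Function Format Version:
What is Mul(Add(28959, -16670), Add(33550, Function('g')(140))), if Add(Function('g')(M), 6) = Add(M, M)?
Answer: 415663136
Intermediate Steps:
Function('g')(M) = Add(-6, Mul(2, M)) (Function('g')(M) = Add(-6, Add(M, M)) = Add(-6, Mul(2, M)))
Mul(Add(28959, -16670), Add(33550, Function('g')(140))) = Mul(Add(28959, -16670), Add(33550, Add(-6, Mul(2, 140)))) = Mul(12289, Add(33550, Add(-6, 280))) = Mul(12289, Add(33550, 274)) = Mul(12289, 33824) = 415663136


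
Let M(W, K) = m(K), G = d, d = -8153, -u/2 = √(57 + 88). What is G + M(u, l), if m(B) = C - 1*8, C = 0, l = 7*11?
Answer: -8161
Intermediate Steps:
u = -2*√145 (u = -2*√(57 + 88) = -2*√145 ≈ -24.083)
l = 77
m(B) = -8 (m(B) = 0 - 1*8 = 0 - 8 = -8)
G = -8153
M(W, K) = -8
G + M(u, l) = -8153 - 8 = -8161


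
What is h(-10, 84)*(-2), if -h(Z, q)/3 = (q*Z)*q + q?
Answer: -422856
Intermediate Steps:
h(Z, q) = -3*q - 3*Z*q**2 (h(Z, q) = -3*((q*Z)*q + q) = -3*((Z*q)*q + q) = -3*(Z*q**2 + q) = -3*(q + Z*q**2) = -3*q - 3*Z*q**2)
h(-10, 84)*(-2) = -3*84*(1 - 10*84)*(-2) = -3*84*(1 - 840)*(-2) = -3*84*(-839)*(-2) = 211428*(-2) = -422856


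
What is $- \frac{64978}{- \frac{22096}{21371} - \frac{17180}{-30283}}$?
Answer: $\frac{21026165814577}{150989694} \approx 1.3926 \cdot 10^{5}$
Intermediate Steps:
$- \frac{64978}{- \frac{22096}{21371} - \frac{17180}{-30283}} = - \frac{64978}{\left(-22096\right) \frac{1}{21371} - - \frac{17180}{30283}} = - \frac{64978}{- \frac{22096}{21371} + \frac{17180}{30283}} = - \frac{64978}{- \frac{301979388}{647177993}} = \left(-64978\right) \left(- \frac{647177993}{301979388}\right) = \frac{21026165814577}{150989694}$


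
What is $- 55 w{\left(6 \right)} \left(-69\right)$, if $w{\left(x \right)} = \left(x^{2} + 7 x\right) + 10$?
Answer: $333960$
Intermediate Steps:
$w{\left(x \right)} = 10 + x^{2} + 7 x$
$- 55 w{\left(6 \right)} \left(-69\right) = - 55 \left(10 + 6^{2} + 7 \cdot 6\right) \left(-69\right) = - 55 \left(10 + 36 + 42\right) \left(-69\right) = \left(-55\right) 88 \left(-69\right) = \left(-4840\right) \left(-69\right) = 333960$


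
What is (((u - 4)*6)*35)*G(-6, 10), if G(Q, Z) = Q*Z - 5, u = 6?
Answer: -27300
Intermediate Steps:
G(Q, Z) = -5 + Q*Z
(((u - 4)*6)*35)*G(-6, 10) = (((6 - 4)*6)*35)*(-5 - 6*10) = ((2*6)*35)*(-5 - 60) = (12*35)*(-65) = 420*(-65) = -27300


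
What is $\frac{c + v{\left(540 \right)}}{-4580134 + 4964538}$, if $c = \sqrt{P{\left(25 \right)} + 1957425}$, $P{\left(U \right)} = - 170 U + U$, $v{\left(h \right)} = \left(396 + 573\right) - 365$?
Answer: $\frac{151}{96101} + \frac{5 \sqrt{4883}}{96101} \approx 0.0052069$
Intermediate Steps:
$v{\left(h \right)} = 604$ ($v{\left(h \right)} = 969 - 365 = 604$)
$P{\left(U \right)} = - 169 U$
$c = 20 \sqrt{4883}$ ($c = \sqrt{\left(-169\right) 25 + 1957425} = \sqrt{-4225 + 1957425} = \sqrt{1953200} = 20 \sqrt{4883} \approx 1397.6$)
$\frac{c + v{\left(540 \right)}}{-4580134 + 4964538} = \frac{20 \sqrt{4883} + 604}{-4580134 + 4964538} = \frac{604 + 20 \sqrt{4883}}{384404} = \left(604 + 20 \sqrt{4883}\right) \frac{1}{384404} = \frac{151}{96101} + \frac{5 \sqrt{4883}}{96101}$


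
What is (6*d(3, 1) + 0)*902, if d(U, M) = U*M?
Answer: 16236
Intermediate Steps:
d(U, M) = M*U
(6*d(3, 1) + 0)*902 = (6*(1*3) + 0)*902 = (6*3 + 0)*902 = (18 + 0)*902 = 18*902 = 16236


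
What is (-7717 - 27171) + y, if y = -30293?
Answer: -65181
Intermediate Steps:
(-7717 - 27171) + y = (-7717 - 27171) - 30293 = -34888 - 30293 = -65181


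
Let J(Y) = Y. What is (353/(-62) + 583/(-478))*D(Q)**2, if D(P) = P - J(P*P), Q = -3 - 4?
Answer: -160625920/7409 ≈ -21680.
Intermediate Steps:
Q = -7
D(P) = P - P**2 (D(P) = P - P*P = P - P**2)
(353/(-62) + 583/(-478))*D(Q)**2 = (353/(-62) + 583/(-478))*(-7*(1 - 1*(-7)))**2 = (353*(-1/62) + 583*(-1/478))*(-7*(1 + 7))**2 = (-353/62 - 583/478)*(-7*8)**2 = -51220/7409*(-56)**2 = -51220/7409*3136 = -160625920/7409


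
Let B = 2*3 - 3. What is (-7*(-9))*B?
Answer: 189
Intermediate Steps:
B = 3 (B = 6 - 3 = 3)
(-7*(-9))*B = -7*(-9)*3 = 63*3 = 189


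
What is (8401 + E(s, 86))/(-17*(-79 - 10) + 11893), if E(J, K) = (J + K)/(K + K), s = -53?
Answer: 1445005/2305832 ≈ 0.62667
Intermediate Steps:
E(J, K) = (J + K)/(2*K) (E(J, K) = (J + K)/((2*K)) = (J + K)*(1/(2*K)) = (J + K)/(2*K))
(8401 + E(s, 86))/(-17*(-79 - 10) + 11893) = (8401 + (½)*(-53 + 86)/86)/(-17*(-79 - 10) + 11893) = (8401 + (½)*(1/86)*33)/(-17*(-89) + 11893) = (8401 + 33/172)/(1513 + 11893) = (1445005/172)/13406 = (1445005/172)*(1/13406) = 1445005/2305832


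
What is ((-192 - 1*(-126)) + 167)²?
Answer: 10201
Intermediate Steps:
((-192 - 1*(-126)) + 167)² = ((-192 + 126) + 167)² = (-66 + 167)² = 101² = 10201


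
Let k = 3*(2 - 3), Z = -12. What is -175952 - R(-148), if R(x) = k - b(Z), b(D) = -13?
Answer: -175962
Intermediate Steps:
k = -3 (k = 3*(-1) = -3)
R(x) = 10 (R(x) = -3 - 1*(-13) = -3 + 13 = 10)
-175952 - R(-148) = -175952 - 1*10 = -175952 - 10 = -175962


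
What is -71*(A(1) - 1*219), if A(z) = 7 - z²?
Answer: 15123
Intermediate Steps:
-71*(A(1) - 1*219) = -71*((7 - 1*1²) - 1*219) = -71*((7 - 1*1) - 219) = -71*((7 - 1) - 219) = -71*(6 - 219) = -71*(-213) = 15123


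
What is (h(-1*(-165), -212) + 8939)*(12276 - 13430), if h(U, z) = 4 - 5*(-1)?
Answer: -10325992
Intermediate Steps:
h(U, z) = 9 (h(U, z) = 4 + 5 = 9)
(h(-1*(-165), -212) + 8939)*(12276 - 13430) = (9 + 8939)*(12276 - 13430) = 8948*(-1154) = -10325992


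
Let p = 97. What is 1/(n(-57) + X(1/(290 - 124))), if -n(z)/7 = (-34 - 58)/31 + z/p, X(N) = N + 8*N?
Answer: 499162/12450005 ≈ 0.040093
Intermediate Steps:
X(N) = 9*N
n(z) = 644/31 - 7*z/97 (n(z) = -7*((-34 - 58)/31 + z/97) = -7*(-92*1/31 + z*(1/97)) = -7*(-92/31 + z/97) = 644/31 - 7*z/97)
1/(n(-57) + X(1/(290 - 124))) = 1/((644/31 - 7/97*(-57)) + 9/(290 - 124)) = 1/((644/31 + 399/97) + 9/166) = 1/(74837/3007 + 9*(1/166)) = 1/(74837/3007 + 9/166) = 1/(12450005/499162) = 499162/12450005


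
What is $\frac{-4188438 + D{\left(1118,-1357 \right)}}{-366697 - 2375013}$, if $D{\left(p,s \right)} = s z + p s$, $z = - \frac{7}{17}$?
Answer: $\frac{96985089}{46609070} \approx 2.0808$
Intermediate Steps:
$z = - \frac{7}{17}$ ($z = \left(-7\right) \frac{1}{17} = - \frac{7}{17} \approx -0.41176$)
$D{\left(p,s \right)} = - \frac{7 s}{17} + p s$ ($D{\left(p,s \right)} = s \left(- \frac{7}{17}\right) + p s = - \frac{7 s}{17} + p s$)
$\frac{-4188438 + D{\left(1118,-1357 \right)}}{-366697 - 2375013} = \frac{-4188438 + \frac{1}{17} \left(-1357\right) \left(-7 + 17 \cdot 1118\right)}{-366697 - 2375013} = \frac{-4188438 + \frac{1}{17} \left(-1357\right) \left(-7 + 19006\right)}{-2741710} = \left(-4188438 + \frac{1}{17} \left(-1357\right) 18999\right) \left(- \frac{1}{2741710}\right) = \left(-4188438 - \frac{25781643}{17}\right) \left(- \frac{1}{2741710}\right) = \left(- \frac{96985089}{17}\right) \left(- \frac{1}{2741710}\right) = \frac{96985089}{46609070}$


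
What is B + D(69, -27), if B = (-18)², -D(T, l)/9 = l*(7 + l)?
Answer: -4536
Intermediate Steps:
D(T, l) = -9*l*(7 + l)
B = 324
B + D(69, -27) = 324 - 9*(-27)*(7 - 27) = 324 - 9*(-27)*(-20) = 324 - 4860 = -4536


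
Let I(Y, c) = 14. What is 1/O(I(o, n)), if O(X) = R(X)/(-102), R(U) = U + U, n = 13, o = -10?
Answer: -51/14 ≈ -3.6429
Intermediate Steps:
R(U) = 2*U
O(X) = -X/51 (O(X) = (2*X)/(-102) = (2*X)*(-1/102) = -X/51)
1/O(I(o, n)) = 1/(-1/51*14) = 1/(-14/51) = -51/14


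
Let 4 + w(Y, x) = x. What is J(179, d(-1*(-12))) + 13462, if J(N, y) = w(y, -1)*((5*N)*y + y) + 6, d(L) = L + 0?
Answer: -40292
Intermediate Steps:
d(L) = L
w(Y, x) = -4 + x
J(N, y) = 6 - 5*y - 25*N*y (J(N, y) = (-4 - 1)*((5*N)*y + y) + 6 = -5*(5*N*y + y) + 6 = -5*(y + 5*N*y) + 6 = (-5*y - 25*N*y) + 6 = 6 - 5*y - 25*N*y)
J(179, d(-1*(-12))) + 13462 = (6 - (-5)*(-12) - 25*179*(-1*(-12))) + 13462 = (6 - 5*12 - 25*179*12) + 13462 = (6 - 60 - 53700) + 13462 = -53754 + 13462 = -40292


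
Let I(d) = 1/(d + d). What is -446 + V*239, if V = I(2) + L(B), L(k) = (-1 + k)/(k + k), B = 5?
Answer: -5813/20 ≈ -290.65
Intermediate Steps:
L(k) = (-1 + k)/(2*k) (L(k) = (-1 + k)/((2*k)) = (-1 + k)*(1/(2*k)) = (-1 + k)/(2*k))
I(d) = 1/(2*d)
V = 13/20 (V = (½)/2 + (½)*(-1 + 5)/5 = (½)*(½) + (½)*(⅕)*4 = ¼ + ⅖ = 13/20 ≈ 0.65000)
-446 + V*239 = -446 + (13/20)*239 = -446 + 3107/20 = -5813/20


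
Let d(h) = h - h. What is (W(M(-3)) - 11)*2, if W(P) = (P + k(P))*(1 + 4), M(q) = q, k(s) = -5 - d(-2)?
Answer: -102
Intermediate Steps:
d(h) = 0
k(s) = -5 (k(s) = -5 - 1*0 = -5 + 0 = -5)
W(P) = -25 + 5*P (W(P) = (P - 5)*(1 + 4) = (-5 + P)*5 = -25 + 5*P)
(W(M(-3)) - 11)*2 = ((-25 + 5*(-3)) - 11)*2 = ((-25 - 15) - 11)*2 = (-40 - 11)*2 = -51*2 = -102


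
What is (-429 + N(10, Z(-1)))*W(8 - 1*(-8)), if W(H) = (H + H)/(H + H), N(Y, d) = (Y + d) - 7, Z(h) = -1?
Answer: -427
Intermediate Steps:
N(Y, d) = -7 + Y + d
W(H) = 1 (W(H) = (2*H)/((2*H)) = (2*H)*(1/(2*H)) = 1)
(-429 + N(10, Z(-1)))*W(8 - 1*(-8)) = (-429 + (-7 + 10 - 1))*1 = (-429 + 2)*1 = -427*1 = -427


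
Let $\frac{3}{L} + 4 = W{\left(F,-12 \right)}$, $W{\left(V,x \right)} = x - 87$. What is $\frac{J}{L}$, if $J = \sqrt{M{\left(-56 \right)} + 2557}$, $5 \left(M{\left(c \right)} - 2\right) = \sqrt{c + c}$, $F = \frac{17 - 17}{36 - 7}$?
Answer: $- \frac{103 \sqrt{63975 + 20 i \sqrt{7}}}{15} \approx -1736.8 - 0.71827 i$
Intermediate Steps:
$F = 0$ ($F = \frac{0}{29} = 0 \cdot \frac{1}{29} = 0$)
$M{\left(c \right)} = 2 + \frac{\sqrt{2} \sqrt{c}}{5}$ ($M{\left(c \right)} = 2 + \frac{\sqrt{c + c}}{5} = 2 + \frac{\sqrt{2 c}}{5} = 2 + \frac{\sqrt{2} \sqrt{c}}{5}$)
$W{\left(V,x \right)} = -87 + x$
$J = \sqrt{2559 + \frac{4 i \sqrt{7}}{5}}$ ($J = \sqrt{\left(2 + \frac{\sqrt{2} \sqrt{-56}}{5}\right) + 2557} = \sqrt{\left(2 + \frac{\sqrt{2} \cdot 2 i \sqrt{14}}{5}\right) + 2557} = \sqrt{\left(2 + \frac{4 i \sqrt{7}}{5}\right) + 2557} = \sqrt{2559 + \frac{4 i \sqrt{7}}{5}} \approx 50.587 + 0.0209 i$)
$L = - \frac{3}{103}$ ($L = \frac{3}{-4 - 99} = \frac{3}{-103} = 3 \left(- \frac{1}{103}\right) = - \frac{3}{103} \approx -0.029126$)
$\frac{J}{L} = \frac{\frac{1}{5} \sqrt{63975 + 20 i \sqrt{7}}}{- \frac{3}{103}} = \frac{\sqrt{63975 + 20 i \sqrt{7}}}{5} \left(- \frac{103}{3}\right) = - \frac{103 \sqrt{63975 + 20 i \sqrt{7}}}{15}$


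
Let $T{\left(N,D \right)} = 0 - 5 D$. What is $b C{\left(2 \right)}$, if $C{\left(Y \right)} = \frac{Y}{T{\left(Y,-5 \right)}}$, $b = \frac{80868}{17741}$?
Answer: $\frac{161736}{443525} \approx 0.36466$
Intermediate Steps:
$b = \frac{80868}{17741}$ ($b = 80868 \cdot \frac{1}{17741} = \frac{80868}{17741} \approx 4.5583$)
$T{\left(N,D \right)} = - 5 D$
$C{\left(Y \right)} = \frac{Y}{25}$ ($C{\left(Y \right)} = \frac{Y}{\left(-5\right) \left(-5\right)} = \frac{Y}{25}$)
$b C{\left(2 \right)} = \frac{80868 \cdot \frac{1}{25} \cdot 2}{17741} = \frac{80868}{17741} \cdot \frac{2}{25} = \frac{161736}{443525}$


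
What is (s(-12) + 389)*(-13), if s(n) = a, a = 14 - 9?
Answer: -5122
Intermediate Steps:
a = 5
s(n) = 5
(s(-12) + 389)*(-13) = (5 + 389)*(-13) = 394*(-13) = -5122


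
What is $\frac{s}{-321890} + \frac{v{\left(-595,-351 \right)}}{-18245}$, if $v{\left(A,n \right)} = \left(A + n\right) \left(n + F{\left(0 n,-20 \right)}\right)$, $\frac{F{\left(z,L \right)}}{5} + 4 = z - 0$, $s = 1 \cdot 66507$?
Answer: $- \frac{22837173191}{1174576610} \approx -19.443$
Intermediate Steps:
$s = 66507$
$F{\left(z,L \right)} = -20 + 5 z$ ($F{\left(z,L \right)} = -20 + 5 \left(z - 0\right) = -20 + 5 \left(z + 0\right) = -20 + 5 z$)
$v{\left(A,n \right)} = \left(-20 + n\right) \left(A + n\right)$ ($v{\left(A,n \right)} = \left(A + n\right) \left(n + \left(-20 + 5 \cdot 0 n\right)\right) = \left(A + n\right) \left(n + \left(-20 + 5 \cdot 0\right)\right) = \left(A + n\right) \left(n + \left(-20 + 0\right)\right) = \left(A + n\right) \left(n - 20\right) = \left(A + n\right) \left(-20 + n\right) = \left(-20 + n\right) \left(A + n\right)$)
$\frac{s}{-321890} + \frac{v{\left(-595,-351 \right)}}{-18245} = \frac{66507}{-321890} + \frac{\left(-351\right)^{2} - -11900 - -7020 - -208845}{-18245} = 66507 \left(- \frac{1}{321890}\right) + \left(123201 + 11900 + 7020 + 208845\right) \left(- \frac{1}{18245}\right) = - \frac{66507}{321890} + 350966 \left(- \frac{1}{18245}\right) = - \frac{66507}{321890} - \frac{350966}{18245} = - \frac{22837173191}{1174576610}$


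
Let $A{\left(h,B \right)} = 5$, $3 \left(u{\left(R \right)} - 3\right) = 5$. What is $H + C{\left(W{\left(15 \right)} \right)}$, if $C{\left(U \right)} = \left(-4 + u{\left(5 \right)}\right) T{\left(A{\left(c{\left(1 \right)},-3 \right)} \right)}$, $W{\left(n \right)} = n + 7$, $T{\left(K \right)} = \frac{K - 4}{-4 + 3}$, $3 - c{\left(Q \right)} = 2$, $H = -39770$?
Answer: $- \frac{119312}{3} \approx -39771.0$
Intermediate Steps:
$c{\left(Q \right)} = 1$ ($c{\left(Q \right)} = 3 - 2 = 1$)
$u{\left(R \right)} = \frac{14}{3}$ ($u{\left(R \right)} = 3 + \frac{1}{3} \cdot 5 = 3 + \frac{5}{3} = \frac{14}{3}$)
$T{\left(K \right)} = 4 - K$ ($T{\left(K \right)} = \frac{-4 + K}{-1} = \left(-4 + K\right) \left(-1\right) = 4 - K$)
$W{\left(n \right)} = 7 + n$
$C{\left(U \right)} = - \frac{2}{3}$ ($C{\left(U \right)} = \left(-4 + \frac{14}{3}\right) \left(4 - 5\right) = \frac{2 \left(4 - 5\right)}{3} = \frac{2}{3} \left(-1\right) = - \frac{2}{3}$)
$H + C{\left(W{\left(15 \right)} \right)} = -39770 - \frac{2}{3} = - \frac{119312}{3}$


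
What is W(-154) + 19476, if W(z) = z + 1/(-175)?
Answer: 3381349/175 ≈ 19322.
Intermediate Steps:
W(z) = -1/175 + z (W(z) = z - 1/175 = -1/175 + z)
W(-154) + 19476 = (-1/175 - 154) + 19476 = -26951/175 + 19476 = 3381349/175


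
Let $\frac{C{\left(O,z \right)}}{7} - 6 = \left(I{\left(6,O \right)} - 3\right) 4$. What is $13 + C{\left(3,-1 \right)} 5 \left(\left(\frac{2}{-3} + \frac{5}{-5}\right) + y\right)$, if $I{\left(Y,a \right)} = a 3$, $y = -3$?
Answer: $-4887$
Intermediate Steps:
$I{\left(Y,a \right)} = 3 a$
$C{\left(O,z \right)} = -42 + 84 O$ ($C{\left(O,z \right)} = 42 + 7 \left(3 O - 3\right) 4 = 42 + 7 \left(-3 + 3 O\right) 4 = 42 + 7 \left(-12 + 12 O\right) = 42 + \left(-84 + 84 O\right) = -42 + 84 O$)
$13 + C{\left(3,-1 \right)} 5 \left(\left(\frac{2}{-3} + \frac{5}{-5}\right) + y\right) = 13 + \left(-42 + 84 \cdot 3\right) 5 \left(\left(\frac{2}{-3} + \frac{5}{-5}\right) - 3\right) = 13 + \left(-42 + 252\right) 5 \left(\left(2 \left(- \frac{1}{3}\right) + 5 \left(- \frac{1}{5}\right)\right) - 3\right) = 13 + 210 \cdot 5 \left(\left(- \frac{2}{3} - 1\right) - 3\right) = 13 + 210 \cdot 5 \left(- \frac{5}{3} - 3\right) = 13 + 210 \cdot 5 \left(- \frac{14}{3}\right) = 13 + 210 \left(- \frac{70}{3}\right) = 13 - 4900 = -4887$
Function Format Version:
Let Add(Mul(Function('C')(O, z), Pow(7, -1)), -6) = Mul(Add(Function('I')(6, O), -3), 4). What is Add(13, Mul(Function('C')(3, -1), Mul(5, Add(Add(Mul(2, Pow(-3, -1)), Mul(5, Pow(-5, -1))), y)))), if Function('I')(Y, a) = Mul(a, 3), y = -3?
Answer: -4887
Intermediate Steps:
Function('I')(Y, a) = Mul(3, a)
Function('C')(O, z) = Add(-42, Mul(84, O)) (Function('C')(O, z) = Add(42, Mul(7, Mul(Add(Mul(3, O), -3), 4))) = Add(42, Mul(7, Mul(Add(-3, Mul(3, O)), 4))) = Add(42, Mul(7, Add(-12, Mul(12, O)))) = Add(42, Add(-84, Mul(84, O))) = Add(-42, Mul(84, O)))
Add(13, Mul(Function('C')(3, -1), Mul(5, Add(Add(Mul(2, Pow(-3, -1)), Mul(5, Pow(-5, -1))), y)))) = Add(13, Mul(Add(-42, Mul(84, 3)), Mul(5, Add(Add(Mul(2, Pow(-3, -1)), Mul(5, Pow(-5, -1))), -3)))) = Add(13, Mul(Add(-42, 252), Mul(5, Add(Add(Mul(2, Rational(-1, 3)), Mul(5, Rational(-1, 5))), -3)))) = Add(13, Mul(210, Mul(5, Add(Add(Rational(-2, 3), -1), -3)))) = Add(13, Mul(210, Mul(5, Add(Rational(-5, 3), -3)))) = Add(13, Mul(210, Mul(5, Rational(-14, 3)))) = Add(13, Mul(210, Rational(-70, 3))) = Add(13, -4900) = -4887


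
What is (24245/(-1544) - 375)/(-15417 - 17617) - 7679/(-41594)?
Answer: 29768206951/151534357616 ≈ 0.19645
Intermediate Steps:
(24245/(-1544) - 375)/(-15417 - 17617) - 7679/(-41594) = (24245*(-1/1544) - 375)/(-33034) - 7679*(-1)/41594 = (-24245/1544 - 375)*(-1/33034) - 1*(-1097/5942) = -603245/1544*(-1/33034) + 1097/5942 = 603245/51004496 + 1097/5942 = 29768206951/151534357616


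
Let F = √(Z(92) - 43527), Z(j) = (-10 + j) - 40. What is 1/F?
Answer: -I*√43485/43485 ≈ -0.0047955*I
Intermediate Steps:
Z(j) = -50 + j
F = I*√43485 (F = √((-50 + 92) - 43527) = √(42 - 43527) = √(-43485) = I*√43485 ≈ 208.53*I)
1/F = 1/(I*√43485) = -I*√43485/43485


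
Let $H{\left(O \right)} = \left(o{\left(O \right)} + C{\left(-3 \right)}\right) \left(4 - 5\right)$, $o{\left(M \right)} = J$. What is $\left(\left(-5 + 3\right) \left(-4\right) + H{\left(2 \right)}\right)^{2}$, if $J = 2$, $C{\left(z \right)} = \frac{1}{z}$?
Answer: $\frac{361}{9} \approx 40.111$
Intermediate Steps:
$o{\left(M \right)} = 2$
$H{\left(O \right)} = - \frac{5}{3}$ ($H{\left(O \right)} = \left(2 + \frac{1}{-3}\right) \left(4 - 5\right) = \left(2 - \frac{1}{3}\right) \left(-1\right) = \frac{5}{3} \left(-1\right) = - \frac{5}{3}$)
$\left(\left(-5 + 3\right) \left(-4\right) + H{\left(2 \right)}\right)^{2} = \left(\left(-5 + 3\right) \left(-4\right) - \frac{5}{3}\right)^{2} = \left(\left(-2\right) \left(-4\right) - \frac{5}{3}\right)^{2} = \left(8 - \frac{5}{3}\right)^{2} = \left(\frac{19}{3}\right)^{2} = \frac{361}{9}$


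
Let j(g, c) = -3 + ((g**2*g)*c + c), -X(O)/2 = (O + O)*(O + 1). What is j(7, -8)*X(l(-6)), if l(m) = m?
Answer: 330600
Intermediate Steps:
X(O) = -4*O*(1 + O) (X(O) = -2*(O + O)*(O + 1) = -2*2*O*(1 + O) = -4*O*(1 + O))
j(g, c) = -3 + c + c*g**3 (j(g, c) = -3 + (g**3*c + c) = -3 + (c*g**3 + c) = -3 + (c + c*g**3) = -3 + c + c*g**3)
j(7, -8)*X(l(-6)) = (-3 - 8 - 8*7**3)*(-4*(-6)*(1 - 6)) = (-3 - 8 - 8*343)*(-4*(-6)*(-5)) = (-3 - 8 - 2744)*(-120) = -2755*(-120) = 330600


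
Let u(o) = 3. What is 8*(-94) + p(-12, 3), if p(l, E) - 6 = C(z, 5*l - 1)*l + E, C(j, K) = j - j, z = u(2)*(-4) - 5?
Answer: -743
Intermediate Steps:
z = -17 (z = 3*(-4) - 5 = -12 - 5 = -17)
C(j, K) = 0
p(l, E) = 6 + E (p(l, E) = 6 + (0*l + E) = 6 + (0 + E) = 6 + E)
8*(-94) + p(-12, 3) = 8*(-94) + (6 + 3) = -752 + 9 = -743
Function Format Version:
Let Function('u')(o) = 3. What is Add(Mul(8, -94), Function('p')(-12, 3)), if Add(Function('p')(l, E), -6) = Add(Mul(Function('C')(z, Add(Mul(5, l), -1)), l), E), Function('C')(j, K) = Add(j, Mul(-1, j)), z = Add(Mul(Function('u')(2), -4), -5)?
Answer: -743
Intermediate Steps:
z = -17 (z = Add(Mul(3, -4), -5) = Add(-12, -5) = -17)
Function('C')(j, K) = 0
Function('p')(l, E) = Add(6, E) (Function('p')(l, E) = Add(6, Add(Mul(0, l), E)) = Add(6, Add(0, E)) = Add(6, E))
Add(Mul(8, -94), Function('p')(-12, 3)) = Add(Mul(8, -94), Add(6, 3)) = Add(-752, 9) = -743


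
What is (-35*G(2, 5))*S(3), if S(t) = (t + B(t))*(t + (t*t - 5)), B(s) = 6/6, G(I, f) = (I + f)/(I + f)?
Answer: -980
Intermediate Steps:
G(I, f) = 1
B(s) = 1 (B(s) = 6*(1/6) = 1)
S(t) = (1 + t)*(-5 + t + t**2) (S(t) = (t + 1)*(t + (t*t - 5)) = (1 + t)*(t + (t**2 - 5)) = (1 + t)*(t + (-5 + t**2)) = (1 + t)*(-5 + t + t**2))
(-35*G(2, 5))*S(3) = (-35*1)*(-5 + 3**3 - 4*3 + 2*3**2) = -35*(-5 + 27 - 12 + 2*9) = -35*(-5 + 27 - 12 + 18) = -35*28 = -980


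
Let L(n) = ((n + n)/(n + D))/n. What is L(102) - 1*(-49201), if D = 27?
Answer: 6346931/129 ≈ 49201.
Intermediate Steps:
L(n) = 2/(27 + n) (L(n) = ((n + n)/(n + 27))/n = ((2*n)/(27 + n))/n = (2*n/(27 + n))/n = 2/(27 + n))
L(102) - 1*(-49201) = 2/(27 + 102) - 1*(-49201) = 2/129 + 49201 = 6346931/129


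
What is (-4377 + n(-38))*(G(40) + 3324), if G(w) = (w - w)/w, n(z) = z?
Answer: -14675460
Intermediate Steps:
G(w) = 0 (G(w) = 0/w = 0)
(-4377 + n(-38))*(G(40) + 3324) = (-4377 - 38)*(0 + 3324) = -4415*3324 = -14675460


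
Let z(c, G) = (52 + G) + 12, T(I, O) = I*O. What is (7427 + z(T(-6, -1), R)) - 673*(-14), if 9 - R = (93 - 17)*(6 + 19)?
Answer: 15022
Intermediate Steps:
R = -1891 (R = 9 - (93 - 17)*(6 + 19) = 9 - 76*25 = 9 - 1*1900 = 9 - 1900 = -1891)
z(c, G) = 64 + G
(7427 + z(T(-6, -1), R)) - 673*(-14) = (7427 + (64 - 1891)) - 673*(-14) = (7427 - 1827) + 9422 = 5600 + 9422 = 15022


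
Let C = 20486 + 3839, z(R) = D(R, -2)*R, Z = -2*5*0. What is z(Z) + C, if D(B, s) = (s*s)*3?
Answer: 24325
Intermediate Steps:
Z = 0 (Z = -10*0 = 0)
D(B, s) = 3*s**2 (D(B, s) = s**2*3 = 3*s**2)
z(R) = 12*R (z(R) = (3*(-2)**2)*R = (3*4)*R = 12*R)
C = 24325
z(Z) + C = 12*0 + 24325 = 0 + 24325 = 24325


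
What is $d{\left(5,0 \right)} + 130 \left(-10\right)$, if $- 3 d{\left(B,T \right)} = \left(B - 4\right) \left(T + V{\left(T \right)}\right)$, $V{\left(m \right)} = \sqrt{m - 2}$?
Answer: $-1300 - \frac{i \sqrt{2}}{3} \approx -1300.0 - 0.4714 i$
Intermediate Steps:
$V{\left(m \right)} = \sqrt{-2 + m}$
$d{\left(B,T \right)} = - \frac{\left(-4 + B\right) \left(T + \sqrt{-2 + T}\right)}{3}$ ($d{\left(B,T \right)} = - \frac{\left(B - 4\right) \left(T + \sqrt{-2 + T}\right)}{3} = - \frac{\left(-4 + B\right) \left(T + \sqrt{-2 + T}\right)}{3}$)
$d{\left(5,0 \right)} + 130 \left(-10\right) = \left(\frac{4}{3} \cdot 0 + \frac{4 \sqrt{-2 + 0}}{3} - \frac{5}{3} \cdot 0 - \frac{5 \sqrt{-2 + 0}}{3}\right) + 130 \left(-10\right) = \left(0 + \frac{4 \sqrt{-2}}{3} + 0 - \frac{5 \sqrt{-2}}{3}\right) - 1300 = \left(0 + \frac{4 i \sqrt{2}}{3} + 0 - \frac{5 i \sqrt{2}}{3}\right) - 1300 = - \frac{i \sqrt{2}}{3} - 1300 = -1300 - \frac{i \sqrt{2}}{3}$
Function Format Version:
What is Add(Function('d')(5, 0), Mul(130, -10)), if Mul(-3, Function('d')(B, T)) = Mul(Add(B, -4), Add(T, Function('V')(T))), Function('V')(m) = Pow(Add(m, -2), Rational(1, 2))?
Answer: Add(-1300, Mul(Rational(-1, 3), I, Pow(2, Rational(1, 2)))) ≈ Add(-1300.0, Mul(-0.47140, I))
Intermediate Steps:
Function('V')(m) = Pow(Add(-2, m), Rational(1, 2))
Function('d')(B, T) = Mul(Rational(-1, 3), Add(-4, B), Add(T, Pow(Add(-2, T), Rational(1, 2)))) (Function('d')(B, T) = Mul(Rational(-1, 3), Mul(Add(B, -4), Add(T, Pow(Add(-2, T), Rational(1, 2))))) = Mul(Rational(-1, 3), Mul(Add(-4, B), Add(T, Pow(Add(-2, T), Rational(1, 2))))) = Mul(Rational(-1, 3), Add(-4, B), Add(T, Pow(Add(-2, T), Rational(1, 2)))))
Add(Function('d')(5, 0), Mul(130, -10)) = Add(Add(Mul(Rational(4, 3), 0), Mul(Rational(4, 3), Pow(Add(-2, 0), Rational(1, 2))), Mul(Rational(-1, 3), 5, 0), Mul(Rational(-1, 3), 5, Pow(Add(-2, 0), Rational(1, 2)))), Mul(130, -10)) = Add(Add(0, Mul(Rational(4, 3), Pow(-2, Rational(1, 2))), 0, Mul(Rational(-1, 3), 5, Pow(-2, Rational(1, 2)))), -1300) = Add(Add(0, Mul(Rational(4, 3), Mul(I, Pow(2, Rational(1, 2)))), 0, Mul(Rational(-1, 3), 5, Mul(I, Pow(2, Rational(1, 2))))), -1300) = Add(Add(0, Mul(Rational(4, 3), I, Pow(2, Rational(1, 2))), 0, Mul(Rational(-5, 3), I, Pow(2, Rational(1, 2)))), -1300) = Add(Mul(Rational(-1, 3), I, Pow(2, Rational(1, 2))), -1300) = Add(-1300, Mul(Rational(-1, 3), I, Pow(2, Rational(1, 2))))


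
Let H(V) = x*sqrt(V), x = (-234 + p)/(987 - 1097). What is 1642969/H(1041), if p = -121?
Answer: 36145318*sqrt(1041)/73911 ≈ 15779.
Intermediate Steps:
x = 71/22 (x = (-234 - 121)/(987 - 1097) = -355/(-110) = -355*(-1/110) = 71/22 ≈ 3.2273)
H(V) = 71*sqrt(V)/22
1642969/H(1041) = 1642969/((71*sqrt(1041)/22)) = 1642969*(22*sqrt(1041)/73911) = 36145318*sqrt(1041)/73911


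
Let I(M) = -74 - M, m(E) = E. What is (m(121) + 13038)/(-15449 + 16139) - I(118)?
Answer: 145639/690 ≈ 211.07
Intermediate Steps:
(m(121) + 13038)/(-15449 + 16139) - I(118) = (121 + 13038)/(-15449 + 16139) - (-74 - 1*118) = 13159/690 - (-74 - 118) = 13159*(1/690) - 1*(-192) = 13159/690 + 192 = 145639/690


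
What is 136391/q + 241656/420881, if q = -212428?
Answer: -6069879703/89406909068 ≈ -0.067891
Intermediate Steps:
136391/q + 241656/420881 = 136391/(-212428) + 241656/420881 = 136391*(-1/212428) + 241656*(1/420881) = -136391/212428 + 241656/420881 = -6069879703/89406909068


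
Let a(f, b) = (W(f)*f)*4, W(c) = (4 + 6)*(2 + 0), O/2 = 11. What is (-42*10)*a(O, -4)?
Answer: -739200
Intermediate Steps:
O = 22 (O = 2*11 = 22)
W(c) = 20 (W(c) = 10*2 = 20)
a(f, b) = 80*f (a(f, b) = (20*f)*4 = 80*f)
(-42*10)*a(O, -4) = (-42*10)*(80*22) = -420*1760 = -739200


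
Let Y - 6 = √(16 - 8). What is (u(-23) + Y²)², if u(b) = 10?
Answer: 4068 + 2592*√2 ≈ 7733.6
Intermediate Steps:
Y = 6 + 2*√2 (Y = 6 + √(16 - 8) = 6 + √8 = 6 + 2*√2 ≈ 8.8284)
(u(-23) + Y²)² = (10 + (6 + 2*√2)²)²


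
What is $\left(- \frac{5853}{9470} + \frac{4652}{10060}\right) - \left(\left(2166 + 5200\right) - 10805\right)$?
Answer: $\frac{16380625653}{4763410} \approx 3438.8$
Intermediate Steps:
$\left(- \frac{5853}{9470} + \frac{4652}{10060}\right) - \left(\left(2166 + 5200\right) - 10805\right) = \left(\left(-5853\right) \frac{1}{9470} + 4652 \cdot \frac{1}{10060}\right) - \left(7366 - 10805\right) = \left(- \frac{5853}{9470} + \frac{1163}{2515}\right) - -3439 = - \frac{741337}{4763410} + 3439 = \frac{16380625653}{4763410}$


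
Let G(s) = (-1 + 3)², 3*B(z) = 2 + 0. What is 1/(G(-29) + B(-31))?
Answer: 3/14 ≈ 0.21429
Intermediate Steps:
B(z) = ⅔ (B(z) = (2 + 0)/3 = (⅓)*2 = ⅔)
G(s) = 4 (G(s) = 2² = 4)
1/(G(-29) + B(-31)) = 1/(4 + ⅔) = 1/(14/3) = 3/14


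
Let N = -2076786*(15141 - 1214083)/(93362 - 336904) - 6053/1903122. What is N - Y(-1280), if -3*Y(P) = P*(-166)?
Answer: -10646704696898575/1048620222 ≈ -1.0153e+7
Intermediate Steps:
Y(P) = 166*P/3 (Y(P) = -P*(-166)/3 = -(-166)*P/3 = 166*P/3)
N = -10720974971822095/1048620222 (N = -2076786/((-243542/(-1198942))) - 6053*1/1903122 = -2076786/((-243542*(-1/1198942))) - 6053/1903122 = -2076786/7163/35263 - 6053/1903122 = -2076786*35263/7163 - 6053/1903122 = -73233704718/7163 - 6053/1903122 = -10720974971822095/1048620222 ≈ -1.0224e+7)
N - Y(-1280) = -10720974971822095/1048620222 - 166*(-1280)/3 = -10720974971822095/1048620222 - 1*(-212480/3) = -10720974971822095/1048620222 + 212480/3 = -10646704696898575/1048620222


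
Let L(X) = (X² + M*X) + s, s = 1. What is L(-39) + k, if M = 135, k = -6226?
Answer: -9969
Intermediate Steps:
L(X) = 1 + X² + 135*X (L(X) = (X² + 135*X) + 1 = 1 + X² + 135*X)
L(-39) + k = (1 + (-39)² + 135*(-39)) - 6226 = (1 + 1521 - 5265) - 6226 = -3743 - 6226 = -9969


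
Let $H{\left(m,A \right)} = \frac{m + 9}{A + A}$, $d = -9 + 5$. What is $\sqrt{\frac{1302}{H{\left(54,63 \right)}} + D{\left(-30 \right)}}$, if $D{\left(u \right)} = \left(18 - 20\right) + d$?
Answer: $\sqrt{2598} \approx 50.971$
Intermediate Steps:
$d = -4$
$H{\left(m,A \right)} = \frac{9 + m}{2 A}$
$D{\left(u \right)} = -6$ ($D{\left(u \right)} = \left(18 - 20\right) - 4 = -2 - 4 = -6$)
$\sqrt{\frac{1302}{H{\left(54,63 \right)}} + D{\left(-30 \right)}} = \sqrt{\frac{1302}{\frac{1}{2} \cdot \frac{1}{63} \left(9 + 54\right)} - 6} = \sqrt{\frac{1302}{\frac{1}{2} \cdot \frac{1}{63} \cdot 63} - 6} = \sqrt{1302 \frac{1}{\frac{1}{2}} - 6} = \sqrt{1302 \cdot 2 - 6} = \sqrt{2604 - 6} = \sqrt{2598}$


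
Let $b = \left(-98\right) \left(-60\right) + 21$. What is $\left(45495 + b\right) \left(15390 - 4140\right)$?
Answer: $578205000$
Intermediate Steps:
$b = 5901$ ($b = 5880 + 21 = 5901$)
$\left(45495 + b\right) \left(15390 - 4140\right) = \left(45495 + 5901\right) \left(15390 - 4140\right) = 51396 \cdot 11250 = 578205000$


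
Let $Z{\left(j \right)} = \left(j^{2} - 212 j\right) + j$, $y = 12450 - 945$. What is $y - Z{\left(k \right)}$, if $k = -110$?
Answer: $-23805$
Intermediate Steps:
$y = 11505$
$Z{\left(j \right)} = j^{2} - 211 j$
$y - Z{\left(k \right)} = 11505 - - 110 \left(-211 - 110\right) = 11505 - \left(-110\right) \left(-321\right) = 11505 - 35310 = -23805$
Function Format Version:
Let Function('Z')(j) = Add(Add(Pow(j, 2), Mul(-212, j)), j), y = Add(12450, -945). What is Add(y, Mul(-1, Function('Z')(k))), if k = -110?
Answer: -23805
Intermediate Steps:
y = 11505
Function('Z')(j) = Add(Pow(j, 2), Mul(-211, j))
Add(y, Mul(-1, Function('Z')(k))) = Add(11505, Mul(-1, Mul(-110, Add(-211, -110)))) = Add(11505, Mul(-1, Mul(-110, -321))) = Add(11505, Mul(-1, 35310)) = Add(11505, -35310) = -23805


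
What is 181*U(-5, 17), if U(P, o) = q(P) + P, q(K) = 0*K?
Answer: -905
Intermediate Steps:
q(K) = 0
U(P, o) = P (U(P, o) = 0 + P = P)
181*U(-5, 17) = 181*(-5) = -905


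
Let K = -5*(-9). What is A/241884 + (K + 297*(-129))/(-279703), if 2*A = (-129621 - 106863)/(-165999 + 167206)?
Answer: 618856809481/4536689239198 ≈ 0.13641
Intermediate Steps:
K = 45
A = -118242/1207 (A = ((-129621 - 106863)/(-165999 + 167206))/2 = (-236484/1207)/2 = (-236484*1/1207)/2 = (½)*(-236484/1207) = -118242/1207 ≈ -97.964)
A/241884 + (K + 297*(-129))/(-279703) = -118242/1207/241884 + (45 + 297*(-129))/(-279703) = -118242/1207*1/241884 + (45 - 38313)*(-1/279703) = -6569/16219666 - 38268*(-1/279703) = -6569/16219666 + 38268/279703 = 618856809481/4536689239198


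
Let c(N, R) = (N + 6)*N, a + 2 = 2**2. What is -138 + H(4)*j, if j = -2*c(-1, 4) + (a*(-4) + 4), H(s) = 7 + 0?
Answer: -96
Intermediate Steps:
H(s) = 7
a = 2 (a = -2 + 2**2 = -2 + 4 = 2)
c(N, R) = N*(6 + N) (c(N, R) = (6 + N)*N = N*(6 + N))
j = 6 (j = -(-2)*(6 - 1) + (2*(-4) + 4) = -(-2)*5 + (-8 + 4) = -2*(-5) - 4 = 10 - 4 = 6)
-138 + H(4)*j = -138 + 7*6 = -138 + 42 = -96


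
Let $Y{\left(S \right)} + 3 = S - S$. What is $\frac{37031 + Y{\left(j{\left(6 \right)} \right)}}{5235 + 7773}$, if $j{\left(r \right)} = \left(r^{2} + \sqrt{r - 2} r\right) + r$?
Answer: $\frac{9257}{3252} \approx 2.8466$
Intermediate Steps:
$j{\left(r \right)} = r + r^{2} + r \sqrt{-2 + r}$ ($j{\left(r \right)} = \left(r^{2} + \sqrt{-2 + r} r\right) + r = \left(r^{2} + r \sqrt{-2 + r}\right) + r = r + r^{2} + r \sqrt{-2 + r}$)
$Y{\left(S \right)} = -3$ ($Y{\left(S \right)} = -3 + \left(S - S\right) = -3 + 0 = -3$)
$\frac{37031 + Y{\left(j{\left(6 \right)} \right)}}{5235 + 7773} = \frac{37031 - 3}{5235 + 7773} = \frac{37028}{13008} = 37028 \cdot \frac{1}{13008} = \frac{9257}{3252}$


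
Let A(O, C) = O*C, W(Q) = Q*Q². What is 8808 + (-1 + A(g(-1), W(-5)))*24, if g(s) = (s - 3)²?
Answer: -39216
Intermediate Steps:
W(Q) = Q³
g(s) = (-3 + s)²
A(O, C) = C*O
8808 + (-1 + A(g(-1), W(-5)))*24 = 8808 + (-1 + (-5)³*(-3 - 1)²)*24 = 8808 + (-1 - 125*(-4)²)*24 = 8808 + (-1 - 125*16)*24 = 8808 + (-1 - 2000)*24 = 8808 - 2001*24 = 8808 - 48024 = -39216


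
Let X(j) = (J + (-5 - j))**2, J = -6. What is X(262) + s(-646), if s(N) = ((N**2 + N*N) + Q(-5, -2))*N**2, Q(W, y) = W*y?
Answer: 348309535401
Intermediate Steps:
X(j) = (-11 - j)**2 (X(j) = (-6 + (-5 - j))**2 = (-11 - j)**2)
s(N) = N**2*(10 + 2*N**2) (s(N) = ((N**2 + N*N) - 5*(-2))*N**2 = ((N**2 + N**2) + 10)*N**2 = (2*N**2 + 10)*N**2 = (10 + 2*N**2)*N**2 = N**2*(10 + 2*N**2))
X(262) + s(-646) = (11 + 262)**2 + 2*(-646)**2*(5 + (-646)**2) = 273**2 + 2*417316*(5 + 417316) = 74529 + 2*417316*417321 = 74529 + 348309460872 = 348309535401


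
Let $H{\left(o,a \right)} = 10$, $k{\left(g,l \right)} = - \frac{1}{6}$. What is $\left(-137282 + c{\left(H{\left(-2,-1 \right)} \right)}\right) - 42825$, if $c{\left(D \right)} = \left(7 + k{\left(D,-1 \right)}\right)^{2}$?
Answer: $- \frac{6482171}{36} \approx -1.8006 \cdot 10^{5}$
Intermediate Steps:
$k{\left(g,l \right)} = - \frac{1}{6}$ ($k{\left(g,l \right)} = \left(-1\right) \frac{1}{6} = - \frac{1}{6}$)
$c{\left(D \right)} = \frac{1681}{36}$ ($c{\left(D \right)} = \left(7 - \frac{1}{6}\right)^{2} = \left(\frac{41}{6}\right)^{2} = \frac{1681}{36}$)
$\left(-137282 + c{\left(H{\left(-2,-1 \right)} \right)}\right) - 42825 = \left(-137282 + \frac{1681}{36}\right) - 42825 = - \frac{4940471}{36} - 42825 = - \frac{6482171}{36}$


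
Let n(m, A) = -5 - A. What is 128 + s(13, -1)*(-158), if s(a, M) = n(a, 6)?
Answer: 1866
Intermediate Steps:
s(a, M) = -11 (s(a, M) = -5 - 1*6 = -5 - 6 = -11)
128 + s(13, -1)*(-158) = 128 - 11*(-158) = 128 + 1738 = 1866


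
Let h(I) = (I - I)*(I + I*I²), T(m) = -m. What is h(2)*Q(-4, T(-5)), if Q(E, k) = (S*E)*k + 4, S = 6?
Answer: 0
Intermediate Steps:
Q(E, k) = 4 + 6*E*k (Q(E, k) = (6*E)*k + 4 = 6*E*k + 4 = 4 + 6*E*k)
h(I) = 0 (h(I) = 0*(I + I³) = 0)
h(2)*Q(-4, T(-5)) = 0*(4 + 6*(-4)*(-1*(-5))) = 0*(4 + 6*(-4)*5) = 0*(4 - 120) = 0*(-116) = 0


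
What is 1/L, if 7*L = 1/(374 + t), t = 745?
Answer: 7833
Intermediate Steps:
L = 1/7833 (L = 1/(7*(374 + 745)) = (⅐)/1119 = (⅐)*(1/1119) = 1/7833 ≈ 0.00012767)
1/L = 1/(1/7833) = 7833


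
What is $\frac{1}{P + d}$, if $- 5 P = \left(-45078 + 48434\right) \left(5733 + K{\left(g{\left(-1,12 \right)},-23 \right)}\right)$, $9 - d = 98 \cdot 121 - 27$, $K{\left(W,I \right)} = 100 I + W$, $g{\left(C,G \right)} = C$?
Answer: $- \frac{5}{11576902} \approx -4.3189 \cdot 10^{-7}$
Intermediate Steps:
$K{\left(W,I \right)} = W + 100 I$
$d = -11822$ ($d = 9 - \left(98 \cdot 121 - 27\right) = 9 - \left(11858 - 27\right) = 9 - 11831 = -11822$)
$P = - \frac{11517792}{5}$ ($P = - \frac{\left(-45078 + 48434\right) \left(5733 + \left(-1 + 100 \left(-23\right)\right)\right)}{5} = - \frac{3356 \left(5733 - 2301\right)}{5} = - \frac{3356 \cdot 3432}{5} = \left(- \frac{1}{5}\right) 11517792 = - \frac{11517792}{5} \approx -2.3036 \cdot 10^{6}$)
$\frac{1}{P + d} = \frac{1}{- \frac{11517792}{5} - 11822} = \frac{1}{- \frac{11576902}{5}} = - \frac{5}{11576902}$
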